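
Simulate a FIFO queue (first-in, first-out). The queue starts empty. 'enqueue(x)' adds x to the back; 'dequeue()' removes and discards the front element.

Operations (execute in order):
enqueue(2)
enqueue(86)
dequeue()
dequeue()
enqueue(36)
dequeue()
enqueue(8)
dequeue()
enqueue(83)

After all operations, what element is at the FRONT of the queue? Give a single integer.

Answer: 83

Derivation:
enqueue(2): queue = [2]
enqueue(86): queue = [2, 86]
dequeue(): queue = [86]
dequeue(): queue = []
enqueue(36): queue = [36]
dequeue(): queue = []
enqueue(8): queue = [8]
dequeue(): queue = []
enqueue(83): queue = [83]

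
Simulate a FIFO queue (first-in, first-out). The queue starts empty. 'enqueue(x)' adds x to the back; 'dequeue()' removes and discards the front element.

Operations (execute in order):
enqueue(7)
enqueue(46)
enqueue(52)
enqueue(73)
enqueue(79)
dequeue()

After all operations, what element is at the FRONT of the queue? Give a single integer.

Answer: 46

Derivation:
enqueue(7): queue = [7]
enqueue(46): queue = [7, 46]
enqueue(52): queue = [7, 46, 52]
enqueue(73): queue = [7, 46, 52, 73]
enqueue(79): queue = [7, 46, 52, 73, 79]
dequeue(): queue = [46, 52, 73, 79]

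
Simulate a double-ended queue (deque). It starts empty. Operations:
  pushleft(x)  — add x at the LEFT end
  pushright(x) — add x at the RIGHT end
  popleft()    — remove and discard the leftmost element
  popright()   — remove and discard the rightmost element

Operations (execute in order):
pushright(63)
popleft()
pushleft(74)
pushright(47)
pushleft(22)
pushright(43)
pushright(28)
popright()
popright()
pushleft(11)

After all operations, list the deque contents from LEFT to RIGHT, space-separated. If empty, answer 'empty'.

Answer: 11 22 74 47

Derivation:
pushright(63): [63]
popleft(): []
pushleft(74): [74]
pushright(47): [74, 47]
pushleft(22): [22, 74, 47]
pushright(43): [22, 74, 47, 43]
pushright(28): [22, 74, 47, 43, 28]
popright(): [22, 74, 47, 43]
popright(): [22, 74, 47]
pushleft(11): [11, 22, 74, 47]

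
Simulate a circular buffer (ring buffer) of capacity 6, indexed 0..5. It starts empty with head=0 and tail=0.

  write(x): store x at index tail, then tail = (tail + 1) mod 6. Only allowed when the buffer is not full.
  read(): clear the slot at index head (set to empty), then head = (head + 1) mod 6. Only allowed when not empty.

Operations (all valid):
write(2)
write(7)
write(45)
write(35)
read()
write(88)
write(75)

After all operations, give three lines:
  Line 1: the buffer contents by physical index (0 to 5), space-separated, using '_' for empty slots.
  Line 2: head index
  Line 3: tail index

Answer: _ 7 45 35 88 75
1
0

Derivation:
write(2): buf=[2 _ _ _ _ _], head=0, tail=1, size=1
write(7): buf=[2 7 _ _ _ _], head=0, tail=2, size=2
write(45): buf=[2 7 45 _ _ _], head=0, tail=3, size=3
write(35): buf=[2 7 45 35 _ _], head=0, tail=4, size=4
read(): buf=[_ 7 45 35 _ _], head=1, tail=4, size=3
write(88): buf=[_ 7 45 35 88 _], head=1, tail=5, size=4
write(75): buf=[_ 7 45 35 88 75], head=1, tail=0, size=5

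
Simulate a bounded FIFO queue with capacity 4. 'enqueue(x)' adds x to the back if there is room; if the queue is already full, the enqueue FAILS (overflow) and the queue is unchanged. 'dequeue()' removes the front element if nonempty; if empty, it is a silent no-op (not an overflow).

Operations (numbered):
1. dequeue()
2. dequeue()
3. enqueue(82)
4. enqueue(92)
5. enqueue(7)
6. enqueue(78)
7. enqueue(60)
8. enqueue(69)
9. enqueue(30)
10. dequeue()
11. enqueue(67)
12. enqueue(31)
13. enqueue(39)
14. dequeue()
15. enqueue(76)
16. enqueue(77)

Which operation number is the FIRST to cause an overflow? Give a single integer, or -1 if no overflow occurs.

1. dequeue(): empty, no-op, size=0
2. dequeue(): empty, no-op, size=0
3. enqueue(82): size=1
4. enqueue(92): size=2
5. enqueue(7): size=3
6. enqueue(78): size=4
7. enqueue(60): size=4=cap → OVERFLOW (fail)
8. enqueue(69): size=4=cap → OVERFLOW (fail)
9. enqueue(30): size=4=cap → OVERFLOW (fail)
10. dequeue(): size=3
11. enqueue(67): size=4
12. enqueue(31): size=4=cap → OVERFLOW (fail)
13. enqueue(39): size=4=cap → OVERFLOW (fail)
14. dequeue(): size=3
15. enqueue(76): size=4
16. enqueue(77): size=4=cap → OVERFLOW (fail)

Answer: 7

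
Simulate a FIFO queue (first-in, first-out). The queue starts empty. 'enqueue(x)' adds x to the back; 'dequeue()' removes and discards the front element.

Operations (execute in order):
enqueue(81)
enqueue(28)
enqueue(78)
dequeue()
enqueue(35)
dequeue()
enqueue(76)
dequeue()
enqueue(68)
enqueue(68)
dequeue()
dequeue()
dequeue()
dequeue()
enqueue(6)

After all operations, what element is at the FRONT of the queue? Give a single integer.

enqueue(81): queue = [81]
enqueue(28): queue = [81, 28]
enqueue(78): queue = [81, 28, 78]
dequeue(): queue = [28, 78]
enqueue(35): queue = [28, 78, 35]
dequeue(): queue = [78, 35]
enqueue(76): queue = [78, 35, 76]
dequeue(): queue = [35, 76]
enqueue(68): queue = [35, 76, 68]
enqueue(68): queue = [35, 76, 68, 68]
dequeue(): queue = [76, 68, 68]
dequeue(): queue = [68, 68]
dequeue(): queue = [68]
dequeue(): queue = []
enqueue(6): queue = [6]

Answer: 6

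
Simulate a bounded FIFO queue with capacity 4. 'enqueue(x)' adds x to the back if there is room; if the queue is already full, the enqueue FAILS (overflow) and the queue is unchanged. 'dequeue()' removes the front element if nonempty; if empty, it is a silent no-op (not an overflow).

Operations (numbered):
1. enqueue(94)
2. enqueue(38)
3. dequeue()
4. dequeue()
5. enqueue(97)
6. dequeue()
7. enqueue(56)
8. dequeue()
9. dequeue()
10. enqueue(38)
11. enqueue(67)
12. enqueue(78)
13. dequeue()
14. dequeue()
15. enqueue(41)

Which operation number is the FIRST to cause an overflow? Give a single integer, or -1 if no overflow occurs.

1. enqueue(94): size=1
2. enqueue(38): size=2
3. dequeue(): size=1
4. dequeue(): size=0
5. enqueue(97): size=1
6. dequeue(): size=0
7. enqueue(56): size=1
8. dequeue(): size=0
9. dequeue(): empty, no-op, size=0
10. enqueue(38): size=1
11. enqueue(67): size=2
12. enqueue(78): size=3
13. dequeue(): size=2
14. dequeue(): size=1
15. enqueue(41): size=2

Answer: -1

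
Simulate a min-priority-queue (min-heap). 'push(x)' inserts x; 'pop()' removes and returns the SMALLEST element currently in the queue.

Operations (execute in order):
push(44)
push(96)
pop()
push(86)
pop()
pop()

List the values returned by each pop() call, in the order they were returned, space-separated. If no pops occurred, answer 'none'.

Answer: 44 86 96

Derivation:
push(44): heap contents = [44]
push(96): heap contents = [44, 96]
pop() → 44: heap contents = [96]
push(86): heap contents = [86, 96]
pop() → 86: heap contents = [96]
pop() → 96: heap contents = []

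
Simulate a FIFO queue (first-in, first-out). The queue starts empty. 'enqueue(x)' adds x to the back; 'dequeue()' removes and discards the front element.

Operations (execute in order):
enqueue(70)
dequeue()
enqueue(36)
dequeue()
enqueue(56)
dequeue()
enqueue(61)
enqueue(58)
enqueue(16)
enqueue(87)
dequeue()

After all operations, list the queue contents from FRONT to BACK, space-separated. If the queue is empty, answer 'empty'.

enqueue(70): [70]
dequeue(): []
enqueue(36): [36]
dequeue(): []
enqueue(56): [56]
dequeue(): []
enqueue(61): [61]
enqueue(58): [61, 58]
enqueue(16): [61, 58, 16]
enqueue(87): [61, 58, 16, 87]
dequeue(): [58, 16, 87]

Answer: 58 16 87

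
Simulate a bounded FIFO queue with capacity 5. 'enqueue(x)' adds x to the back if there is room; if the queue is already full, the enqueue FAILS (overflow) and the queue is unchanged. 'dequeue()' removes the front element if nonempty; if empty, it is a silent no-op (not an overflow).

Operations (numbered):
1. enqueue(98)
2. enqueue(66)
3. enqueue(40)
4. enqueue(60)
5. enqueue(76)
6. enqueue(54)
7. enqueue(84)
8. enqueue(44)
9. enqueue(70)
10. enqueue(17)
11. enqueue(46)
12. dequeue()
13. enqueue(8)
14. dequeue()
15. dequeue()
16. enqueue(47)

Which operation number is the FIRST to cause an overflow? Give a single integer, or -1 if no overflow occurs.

1. enqueue(98): size=1
2. enqueue(66): size=2
3. enqueue(40): size=3
4. enqueue(60): size=4
5. enqueue(76): size=5
6. enqueue(54): size=5=cap → OVERFLOW (fail)
7. enqueue(84): size=5=cap → OVERFLOW (fail)
8. enqueue(44): size=5=cap → OVERFLOW (fail)
9. enqueue(70): size=5=cap → OVERFLOW (fail)
10. enqueue(17): size=5=cap → OVERFLOW (fail)
11. enqueue(46): size=5=cap → OVERFLOW (fail)
12. dequeue(): size=4
13. enqueue(8): size=5
14. dequeue(): size=4
15. dequeue(): size=3
16. enqueue(47): size=4

Answer: 6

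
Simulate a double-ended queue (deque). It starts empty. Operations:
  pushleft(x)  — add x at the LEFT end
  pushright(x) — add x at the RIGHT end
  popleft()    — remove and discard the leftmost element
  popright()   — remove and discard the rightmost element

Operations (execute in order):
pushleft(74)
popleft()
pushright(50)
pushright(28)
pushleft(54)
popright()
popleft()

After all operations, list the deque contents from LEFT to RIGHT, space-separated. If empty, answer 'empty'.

Answer: 50

Derivation:
pushleft(74): [74]
popleft(): []
pushright(50): [50]
pushright(28): [50, 28]
pushleft(54): [54, 50, 28]
popright(): [54, 50]
popleft(): [50]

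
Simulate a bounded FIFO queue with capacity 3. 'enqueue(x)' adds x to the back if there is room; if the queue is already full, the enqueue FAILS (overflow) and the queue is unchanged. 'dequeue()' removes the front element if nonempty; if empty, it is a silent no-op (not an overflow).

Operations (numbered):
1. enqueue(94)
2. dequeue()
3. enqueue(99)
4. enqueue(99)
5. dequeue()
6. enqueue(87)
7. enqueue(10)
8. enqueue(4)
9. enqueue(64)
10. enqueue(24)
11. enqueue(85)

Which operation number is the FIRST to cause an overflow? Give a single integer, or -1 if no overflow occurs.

1. enqueue(94): size=1
2. dequeue(): size=0
3. enqueue(99): size=1
4. enqueue(99): size=2
5. dequeue(): size=1
6. enqueue(87): size=2
7. enqueue(10): size=3
8. enqueue(4): size=3=cap → OVERFLOW (fail)
9. enqueue(64): size=3=cap → OVERFLOW (fail)
10. enqueue(24): size=3=cap → OVERFLOW (fail)
11. enqueue(85): size=3=cap → OVERFLOW (fail)

Answer: 8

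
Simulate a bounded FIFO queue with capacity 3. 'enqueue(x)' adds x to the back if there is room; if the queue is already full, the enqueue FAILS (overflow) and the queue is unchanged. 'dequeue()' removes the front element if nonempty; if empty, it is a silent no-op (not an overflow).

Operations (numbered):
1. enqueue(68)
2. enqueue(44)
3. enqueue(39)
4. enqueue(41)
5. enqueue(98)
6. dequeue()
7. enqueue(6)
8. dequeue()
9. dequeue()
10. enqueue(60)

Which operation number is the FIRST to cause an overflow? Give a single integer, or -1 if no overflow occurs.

1. enqueue(68): size=1
2. enqueue(44): size=2
3. enqueue(39): size=3
4. enqueue(41): size=3=cap → OVERFLOW (fail)
5. enqueue(98): size=3=cap → OVERFLOW (fail)
6. dequeue(): size=2
7. enqueue(6): size=3
8. dequeue(): size=2
9. dequeue(): size=1
10. enqueue(60): size=2

Answer: 4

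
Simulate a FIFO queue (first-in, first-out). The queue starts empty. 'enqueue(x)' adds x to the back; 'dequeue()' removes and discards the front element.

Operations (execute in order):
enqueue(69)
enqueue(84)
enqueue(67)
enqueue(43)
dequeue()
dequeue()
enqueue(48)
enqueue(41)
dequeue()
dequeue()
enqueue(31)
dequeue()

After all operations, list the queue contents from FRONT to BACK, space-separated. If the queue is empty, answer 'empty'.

Answer: 41 31

Derivation:
enqueue(69): [69]
enqueue(84): [69, 84]
enqueue(67): [69, 84, 67]
enqueue(43): [69, 84, 67, 43]
dequeue(): [84, 67, 43]
dequeue(): [67, 43]
enqueue(48): [67, 43, 48]
enqueue(41): [67, 43, 48, 41]
dequeue(): [43, 48, 41]
dequeue(): [48, 41]
enqueue(31): [48, 41, 31]
dequeue(): [41, 31]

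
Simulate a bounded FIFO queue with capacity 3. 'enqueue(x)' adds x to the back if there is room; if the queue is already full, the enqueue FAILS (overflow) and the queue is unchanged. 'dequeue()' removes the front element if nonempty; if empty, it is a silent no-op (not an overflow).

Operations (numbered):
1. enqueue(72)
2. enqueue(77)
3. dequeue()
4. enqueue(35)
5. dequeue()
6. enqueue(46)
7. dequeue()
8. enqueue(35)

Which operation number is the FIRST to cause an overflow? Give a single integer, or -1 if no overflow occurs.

Answer: -1

Derivation:
1. enqueue(72): size=1
2. enqueue(77): size=2
3. dequeue(): size=1
4. enqueue(35): size=2
5. dequeue(): size=1
6. enqueue(46): size=2
7. dequeue(): size=1
8. enqueue(35): size=2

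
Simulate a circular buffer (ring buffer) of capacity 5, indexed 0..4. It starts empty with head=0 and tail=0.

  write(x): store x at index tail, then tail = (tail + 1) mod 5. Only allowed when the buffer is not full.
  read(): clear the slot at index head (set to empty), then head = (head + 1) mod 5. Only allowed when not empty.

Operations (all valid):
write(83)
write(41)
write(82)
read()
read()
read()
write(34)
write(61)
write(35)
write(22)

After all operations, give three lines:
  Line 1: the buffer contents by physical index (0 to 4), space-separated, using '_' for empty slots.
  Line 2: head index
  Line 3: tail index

Answer: 35 22 _ 34 61
3
2

Derivation:
write(83): buf=[83 _ _ _ _], head=0, tail=1, size=1
write(41): buf=[83 41 _ _ _], head=0, tail=2, size=2
write(82): buf=[83 41 82 _ _], head=0, tail=3, size=3
read(): buf=[_ 41 82 _ _], head=1, tail=3, size=2
read(): buf=[_ _ 82 _ _], head=2, tail=3, size=1
read(): buf=[_ _ _ _ _], head=3, tail=3, size=0
write(34): buf=[_ _ _ 34 _], head=3, tail=4, size=1
write(61): buf=[_ _ _ 34 61], head=3, tail=0, size=2
write(35): buf=[35 _ _ 34 61], head=3, tail=1, size=3
write(22): buf=[35 22 _ 34 61], head=3, tail=2, size=4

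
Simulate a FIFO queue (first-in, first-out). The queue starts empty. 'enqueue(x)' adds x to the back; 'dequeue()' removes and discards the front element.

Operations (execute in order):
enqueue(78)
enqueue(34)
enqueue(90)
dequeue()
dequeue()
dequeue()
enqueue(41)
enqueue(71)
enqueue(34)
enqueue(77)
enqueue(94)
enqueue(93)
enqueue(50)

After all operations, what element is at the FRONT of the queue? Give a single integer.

Answer: 41

Derivation:
enqueue(78): queue = [78]
enqueue(34): queue = [78, 34]
enqueue(90): queue = [78, 34, 90]
dequeue(): queue = [34, 90]
dequeue(): queue = [90]
dequeue(): queue = []
enqueue(41): queue = [41]
enqueue(71): queue = [41, 71]
enqueue(34): queue = [41, 71, 34]
enqueue(77): queue = [41, 71, 34, 77]
enqueue(94): queue = [41, 71, 34, 77, 94]
enqueue(93): queue = [41, 71, 34, 77, 94, 93]
enqueue(50): queue = [41, 71, 34, 77, 94, 93, 50]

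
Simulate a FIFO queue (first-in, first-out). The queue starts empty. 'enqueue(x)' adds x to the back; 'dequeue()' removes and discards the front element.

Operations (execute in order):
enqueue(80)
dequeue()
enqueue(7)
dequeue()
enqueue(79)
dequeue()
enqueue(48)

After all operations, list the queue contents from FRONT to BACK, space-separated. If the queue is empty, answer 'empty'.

Answer: 48

Derivation:
enqueue(80): [80]
dequeue(): []
enqueue(7): [7]
dequeue(): []
enqueue(79): [79]
dequeue(): []
enqueue(48): [48]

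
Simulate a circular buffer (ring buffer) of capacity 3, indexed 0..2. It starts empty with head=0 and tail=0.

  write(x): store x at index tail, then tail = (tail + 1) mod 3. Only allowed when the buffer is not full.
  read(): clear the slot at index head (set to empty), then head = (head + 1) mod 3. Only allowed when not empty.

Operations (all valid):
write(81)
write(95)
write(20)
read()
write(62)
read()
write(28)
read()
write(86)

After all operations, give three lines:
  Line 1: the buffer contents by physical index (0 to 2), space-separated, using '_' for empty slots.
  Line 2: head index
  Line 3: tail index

write(81): buf=[81 _ _], head=0, tail=1, size=1
write(95): buf=[81 95 _], head=0, tail=2, size=2
write(20): buf=[81 95 20], head=0, tail=0, size=3
read(): buf=[_ 95 20], head=1, tail=0, size=2
write(62): buf=[62 95 20], head=1, tail=1, size=3
read(): buf=[62 _ 20], head=2, tail=1, size=2
write(28): buf=[62 28 20], head=2, tail=2, size=3
read(): buf=[62 28 _], head=0, tail=2, size=2
write(86): buf=[62 28 86], head=0, tail=0, size=3

Answer: 62 28 86
0
0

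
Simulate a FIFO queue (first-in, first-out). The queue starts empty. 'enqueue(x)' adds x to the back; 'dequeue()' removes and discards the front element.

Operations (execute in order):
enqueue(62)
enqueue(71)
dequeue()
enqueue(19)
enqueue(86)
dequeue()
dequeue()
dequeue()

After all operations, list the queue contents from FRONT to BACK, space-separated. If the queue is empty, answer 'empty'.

enqueue(62): [62]
enqueue(71): [62, 71]
dequeue(): [71]
enqueue(19): [71, 19]
enqueue(86): [71, 19, 86]
dequeue(): [19, 86]
dequeue(): [86]
dequeue(): []

Answer: empty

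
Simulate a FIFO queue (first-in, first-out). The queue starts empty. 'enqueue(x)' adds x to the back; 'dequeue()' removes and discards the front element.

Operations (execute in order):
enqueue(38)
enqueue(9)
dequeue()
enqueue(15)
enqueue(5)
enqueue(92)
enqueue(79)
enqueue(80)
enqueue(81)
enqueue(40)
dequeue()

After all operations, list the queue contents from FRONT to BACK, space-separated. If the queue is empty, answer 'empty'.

enqueue(38): [38]
enqueue(9): [38, 9]
dequeue(): [9]
enqueue(15): [9, 15]
enqueue(5): [9, 15, 5]
enqueue(92): [9, 15, 5, 92]
enqueue(79): [9, 15, 5, 92, 79]
enqueue(80): [9, 15, 5, 92, 79, 80]
enqueue(81): [9, 15, 5, 92, 79, 80, 81]
enqueue(40): [9, 15, 5, 92, 79, 80, 81, 40]
dequeue(): [15, 5, 92, 79, 80, 81, 40]

Answer: 15 5 92 79 80 81 40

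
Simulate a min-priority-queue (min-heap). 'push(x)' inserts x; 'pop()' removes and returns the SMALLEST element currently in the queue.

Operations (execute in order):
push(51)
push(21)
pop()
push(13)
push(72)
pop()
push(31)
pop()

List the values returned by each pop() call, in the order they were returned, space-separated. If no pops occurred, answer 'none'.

Answer: 21 13 31

Derivation:
push(51): heap contents = [51]
push(21): heap contents = [21, 51]
pop() → 21: heap contents = [51]
push(13): heap contents = [13, 51]
push(72): heap contents = [13, 51, 72]
pop() → 13: heap contents = [51, 72]
push(31): heap contents = [31, 51, 72]
pop() → 31: heap contents = [51, 72]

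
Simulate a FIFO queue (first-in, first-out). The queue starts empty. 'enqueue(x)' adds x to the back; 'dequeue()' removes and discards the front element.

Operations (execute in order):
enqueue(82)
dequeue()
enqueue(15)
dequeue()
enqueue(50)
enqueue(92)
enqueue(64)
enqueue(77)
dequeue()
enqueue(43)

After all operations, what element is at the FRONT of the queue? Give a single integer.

Answer: 92

Derivation:
enqueue(82): queue = [82]
dequeue(): queue = []
enqueue(15): queue = [15]
dequeue(): queue = []
enqueue(50): queue = [50]
enqueue(92): queue = [50, 92]
enqueue(64): queue = [50, 92, 64]
enqueue(77): queue = [50, 92, 64, 77]
dequeue(): queue = [92, 64, 77]
enqueue(43): queue = [92, 64, 77, 43]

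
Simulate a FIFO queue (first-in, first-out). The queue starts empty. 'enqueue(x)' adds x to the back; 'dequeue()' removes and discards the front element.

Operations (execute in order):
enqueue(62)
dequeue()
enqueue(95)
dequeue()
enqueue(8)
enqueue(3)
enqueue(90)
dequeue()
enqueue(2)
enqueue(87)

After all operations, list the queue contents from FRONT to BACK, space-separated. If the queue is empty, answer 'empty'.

enqueue(62): [62]
dequeue(): []
enqueue(95): [95]
dequeue(): []
enqueue(8): [8]
enqueue(3): [8, 3]
enqueue(90): [8, 3, 90]
dequeue(): [3, 90]
enqueue(2): [3, 90, 2]
enqueue(87): [3, 90, 2, 87]

Answer: 3 90 2 87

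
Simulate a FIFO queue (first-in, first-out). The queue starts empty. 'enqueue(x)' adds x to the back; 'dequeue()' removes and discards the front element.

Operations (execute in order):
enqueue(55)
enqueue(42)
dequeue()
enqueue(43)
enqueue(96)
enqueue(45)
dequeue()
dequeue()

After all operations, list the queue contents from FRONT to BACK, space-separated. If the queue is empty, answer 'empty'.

Answer: 96 45

Derivation:
enqueue(55): [55]
enqueue(42): [55, 42]
dequeue(): [42]
enqueue(43): [42, 43]
enqueue(96): [42, 43, 96]
enqueue(45): [42, 43, 96, 45]
dequeue(): [43, 96, 45]
dequeue(): [96, 45]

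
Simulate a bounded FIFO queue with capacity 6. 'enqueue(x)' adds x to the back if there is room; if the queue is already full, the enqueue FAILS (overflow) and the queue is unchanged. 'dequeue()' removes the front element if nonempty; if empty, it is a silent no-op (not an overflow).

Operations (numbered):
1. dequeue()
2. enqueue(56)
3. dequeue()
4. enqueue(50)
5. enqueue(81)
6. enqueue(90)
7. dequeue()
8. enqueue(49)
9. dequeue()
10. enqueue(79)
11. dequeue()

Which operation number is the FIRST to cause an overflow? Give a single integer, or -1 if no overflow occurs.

1. dequeue(): empty, no-op, size=0
2. enqueue(56): size=1
3. dequeue(): size=0
4. enqueue(50): size=1
5. enqueue(81): size=2
6. enqueue(90): size=3
7. dequeue(): size=2
8. enqueue(49): size=3
9. dequeue(): size=2
10. enqueue(79): size=3
11. dequeue(): size=2

Answer: -1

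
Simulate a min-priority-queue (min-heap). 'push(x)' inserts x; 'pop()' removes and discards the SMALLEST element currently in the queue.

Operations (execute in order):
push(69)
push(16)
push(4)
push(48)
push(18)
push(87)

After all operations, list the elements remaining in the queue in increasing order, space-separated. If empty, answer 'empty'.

Answer: 4 16 18 48 69 87

Derivation:
push(69): heap contents = [69]
push(16): heap contents = [16, 69]
push(4): heap contents = [4, 16, 69]
push(48): heap contents = [4, 16, 48, 69]
push(18): heap contents = [4, 16, 18, 48, 69]
push(87): heap contents = [4, 16, 18, 48, 69, 87]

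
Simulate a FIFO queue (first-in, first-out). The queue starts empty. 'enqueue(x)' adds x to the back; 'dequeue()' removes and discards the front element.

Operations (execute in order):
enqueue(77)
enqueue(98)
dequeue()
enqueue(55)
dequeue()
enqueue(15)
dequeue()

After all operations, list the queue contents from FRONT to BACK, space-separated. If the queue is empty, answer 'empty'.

enqueue(77): [77]
enqueue(98): [77, 98]
dequeue(): [98]
enqueue(55): [98, 55]
dequeue(): [55]
enqueue(15): [55, 15]
dequeue(): [15]

Answer: 15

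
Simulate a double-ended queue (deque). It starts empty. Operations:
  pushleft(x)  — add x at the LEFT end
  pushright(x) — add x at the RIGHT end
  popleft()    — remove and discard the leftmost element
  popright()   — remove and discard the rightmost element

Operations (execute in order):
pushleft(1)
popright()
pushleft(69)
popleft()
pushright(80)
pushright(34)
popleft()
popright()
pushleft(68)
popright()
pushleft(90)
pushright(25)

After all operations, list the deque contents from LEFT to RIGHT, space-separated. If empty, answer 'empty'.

pushleft(1): [1]
popright(): []
pushleft(69): [69]
popleft(): []
pushright(80): [80]
pushright(34): [80, 34]
popleft(): [34]
popright(): []
pushleft(68): [68]
popright(): []
pushleft(90): [90]
pushright(25): [90, 25]

Answer: 90 25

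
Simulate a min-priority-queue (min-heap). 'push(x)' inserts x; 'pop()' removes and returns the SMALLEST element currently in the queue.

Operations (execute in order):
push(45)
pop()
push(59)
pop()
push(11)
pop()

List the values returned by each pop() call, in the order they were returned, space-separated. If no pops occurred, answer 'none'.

Answer: 45 59 11

Derivation:
push(45): heap contents = [45]
pop() → 45: heap contents = []
push(59): heap contents = [59]
pop() → 59: heap contents = []
push(11): heap contents = [11]
pop() → 11: heap contents = []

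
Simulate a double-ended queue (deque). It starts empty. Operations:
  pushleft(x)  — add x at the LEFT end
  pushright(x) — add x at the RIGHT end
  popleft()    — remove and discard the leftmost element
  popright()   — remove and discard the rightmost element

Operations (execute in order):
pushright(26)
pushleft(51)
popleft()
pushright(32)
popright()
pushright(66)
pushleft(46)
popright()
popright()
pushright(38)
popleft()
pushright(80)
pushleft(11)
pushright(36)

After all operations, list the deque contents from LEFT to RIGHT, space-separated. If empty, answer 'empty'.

pushright(26): [26]
pushleft(51): [51, 26]
popleft(): [26]
pushright(32): [26, 32]
popright(): [26]
pushright(66): [26, 66]
pushleft(46): [46, 26, 66]
popright(): [46, 26]
popright(): [46]
pushright(38): [46, 38]
popleft(): [38]
pushright(80): [38, 80]
pushleft(11): [11, 38, 80]
pushright(36): [11, 38, 80, 36]

Answer: 11 38 80 36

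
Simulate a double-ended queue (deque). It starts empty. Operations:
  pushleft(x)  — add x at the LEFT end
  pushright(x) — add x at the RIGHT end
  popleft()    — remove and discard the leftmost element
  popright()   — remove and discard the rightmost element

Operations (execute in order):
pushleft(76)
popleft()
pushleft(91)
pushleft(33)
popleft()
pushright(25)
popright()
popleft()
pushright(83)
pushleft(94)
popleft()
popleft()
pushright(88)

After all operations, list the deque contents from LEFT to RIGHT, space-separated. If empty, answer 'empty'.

pushleft(76): [76]
popleft(): []
pushleft(91): [91]
pushleft(33): [33, 91]
popleft(): [91]
pushright(25): [91, 25]
popright(): [91]
popleft(): []
pushright(83): [83]
pushleft(94): [94, 83]
popleft(): [83]
popleft(): []
pushright(88): [88]

Answer: 88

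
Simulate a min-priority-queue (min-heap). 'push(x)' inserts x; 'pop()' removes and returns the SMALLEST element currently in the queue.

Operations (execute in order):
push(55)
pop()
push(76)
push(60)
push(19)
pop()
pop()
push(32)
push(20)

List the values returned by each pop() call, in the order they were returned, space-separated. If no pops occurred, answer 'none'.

Answer: 55 19 60

Derivation:
push(55): heap contents = [55]
pop() → 55: heap contents = []
push(76): heap contents = [76]
push(60): heap contents = [60, 76]
push(19): heap contents = [19, 60, 76]
pop() → 19: heap contents = [60, 76]
pop() → 60: heap contents = [76]
push(32): heap contents = [32, 76]
push(20): heap contents = [20, 32, 76]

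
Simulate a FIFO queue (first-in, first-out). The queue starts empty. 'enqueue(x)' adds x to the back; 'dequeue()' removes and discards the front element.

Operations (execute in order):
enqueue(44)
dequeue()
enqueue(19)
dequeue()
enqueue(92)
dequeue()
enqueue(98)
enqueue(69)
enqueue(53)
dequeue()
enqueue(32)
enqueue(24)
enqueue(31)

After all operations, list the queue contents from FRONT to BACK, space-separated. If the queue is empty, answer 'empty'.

enqueue(44): [44]
dequeue(): []
enqueue(19): [19]
dequeue(): []
enqueue(92): [92]
dequeue(): []
enqueue(98): [98]
enqueue(69): [98, 69]
enqueue(53): [98, 69, 53]
dequeue(): [69, 53]
enqueue(32): [69, 53, 32]
enqueue(24): [69, 53, 32, 24]
enqueue(31): [69, 53, 32, 24, 31]

Answer: 69 53 32 24 31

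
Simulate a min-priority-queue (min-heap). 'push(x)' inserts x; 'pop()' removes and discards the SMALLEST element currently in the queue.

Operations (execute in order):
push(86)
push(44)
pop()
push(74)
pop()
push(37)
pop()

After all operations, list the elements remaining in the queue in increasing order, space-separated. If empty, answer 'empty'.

push(86): heap contents = [86]
push(44): heap contents = [44, 86]
pop() → 44: heap contents = [86]
push(74): heap contents = [74, 86]
pop() → 74: heap contents = [86]
push(37): heap contents = [37, 86]
pop() → 37: heap contents = [86]

Answer: 86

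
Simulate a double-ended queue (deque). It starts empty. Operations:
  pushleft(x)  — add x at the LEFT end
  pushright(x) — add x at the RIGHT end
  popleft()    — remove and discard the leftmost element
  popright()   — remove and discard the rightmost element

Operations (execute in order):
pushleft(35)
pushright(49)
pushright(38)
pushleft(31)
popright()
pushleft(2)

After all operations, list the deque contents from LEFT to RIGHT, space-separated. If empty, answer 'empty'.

Answer: 2 31 35 49

Derivation:
pushleft(35): [35]
pushright(49): [35, 49]
pushright(38): [35, 49, 38]
pushleft(31): [31, 35, 49, 38]
popright(): [31, 35, 49]
pushleft(2): [2, 31, 35, 49]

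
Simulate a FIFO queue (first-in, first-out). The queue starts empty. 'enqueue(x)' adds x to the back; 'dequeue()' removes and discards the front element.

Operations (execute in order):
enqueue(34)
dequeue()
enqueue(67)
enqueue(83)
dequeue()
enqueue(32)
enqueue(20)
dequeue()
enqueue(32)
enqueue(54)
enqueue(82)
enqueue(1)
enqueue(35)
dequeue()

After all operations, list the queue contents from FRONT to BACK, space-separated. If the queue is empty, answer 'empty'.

Answer: 20 32 54 82 1 35

Derivation:
enqueue(34): [34]
dequeue(): []
enqueue(67): [67]
enqueue(83): [67, 83]
dequeue(): [83]
enqueue(32): [83, 32]
enqueue(20): [83, 32, 20]
dequeue(): [32, 20]
enqueue(32): [32, 20, 32]
enqueue(54): [32, 20, 32, 54]
enqueue(82): [32, 20, 32, 54, 82]
enqueue(1): [32, 20, 32, 54, 82, 1]
enqueue(35): [32, 20, 32, 54, 82, 1, 35]
dequeue(): [20, 32, 54, 82, 1, 35]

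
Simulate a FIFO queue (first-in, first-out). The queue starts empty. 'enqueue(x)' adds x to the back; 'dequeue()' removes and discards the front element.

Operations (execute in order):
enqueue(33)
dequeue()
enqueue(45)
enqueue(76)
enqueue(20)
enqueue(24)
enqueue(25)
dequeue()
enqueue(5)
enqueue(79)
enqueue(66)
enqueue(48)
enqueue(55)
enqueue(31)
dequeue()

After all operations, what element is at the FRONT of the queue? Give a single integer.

Answer: 20

Derivation:
enqueue(33): queue = [33]
dequeue(): queue = []
enqueue(45): queue = [45]
enqueue(76): queue = [45, 76]
enqueue(20): queue = [45, 76, 20]
enqueue(24): queue = [45, 76, 20, 24]
enqueue(25): queue = [45, 76, 20, 24, 25]
dequeue(): queue = [76, 20, 24, 25]
enqueue(5): queue = [76, 20, 24, 25, 5]
enqueue(79): queue = [76, 20, 24, 25, 5, 79]
enqueue(66): queue = [76, 20, 24, 25, 5, 79, 66]
enqueue(48): queue = [76, 20, 24, 25, 5, 79, 66, 48]
enqueue(55): queue = [76, 20, 24, 25, 5, 79, 66, 48, 55]
enqueue(31): queue = [76, 20, 24, 25, 5, 79, 66, 48, 55, 31]
dequeue(): queue = [20, 24, 25, 5, 79, 66, 48, 55, 31]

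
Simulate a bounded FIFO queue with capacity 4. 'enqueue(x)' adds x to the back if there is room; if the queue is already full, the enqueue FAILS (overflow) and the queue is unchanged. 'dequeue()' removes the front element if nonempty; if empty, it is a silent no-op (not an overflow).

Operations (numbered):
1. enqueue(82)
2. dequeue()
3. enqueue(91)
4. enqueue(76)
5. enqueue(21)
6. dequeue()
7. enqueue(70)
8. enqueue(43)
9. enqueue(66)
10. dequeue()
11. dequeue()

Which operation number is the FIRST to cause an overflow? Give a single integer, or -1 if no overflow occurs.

1. enqueue(82): size=1
2. dequeue(): size=0
3. enqueue(91): size=1
4. enqueue(76): size=2
5. enqueue(21): size=3
6. dequeue(): size=2
7. enqueue(70): size=3
8. enqueue(43): size=4
9. enqueue(66): size=4=cap → OVERFLOW (fail)
10. dequeue(): size=3
11. dequeue(): size=2

Answer: 9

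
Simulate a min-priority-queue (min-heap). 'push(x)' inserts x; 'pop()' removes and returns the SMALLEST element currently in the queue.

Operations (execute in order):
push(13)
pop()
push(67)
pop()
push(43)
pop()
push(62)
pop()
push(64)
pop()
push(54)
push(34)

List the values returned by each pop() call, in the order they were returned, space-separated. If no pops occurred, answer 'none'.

push(13): heap contents = [13]
pop() → 13: heap contents = []
push(67): heap contents = [67]
pop() → 67: heap contents = []
push(43): heap contents = [43]
pop() → 43: heap contents = []
push(62): heap contents = [62]
pop() → 62: heap contents = []
push(64): heap contents = [64]
pop() → 64: heap contents = []
push(54): heap contents = [54]
push(34): heap contents = [34, 54]

Answer: 13 67 43 62 64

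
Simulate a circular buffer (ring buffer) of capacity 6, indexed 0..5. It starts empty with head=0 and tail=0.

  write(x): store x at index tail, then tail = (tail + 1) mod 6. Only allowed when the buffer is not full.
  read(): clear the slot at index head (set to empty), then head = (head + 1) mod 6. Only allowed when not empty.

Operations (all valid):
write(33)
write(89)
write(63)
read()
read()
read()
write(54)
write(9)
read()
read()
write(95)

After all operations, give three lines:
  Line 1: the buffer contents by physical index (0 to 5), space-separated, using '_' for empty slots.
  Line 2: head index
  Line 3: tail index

write(33): buf=[33 _ _ _ _ _], head=0, tail=1, size=1
write(89): buf=[33 89 _ _ _ _], head=0, tail=2, size=2
write(63): buf=[33 89 63 _ _ _], head=0, tail=3, size=3
read(): buf=[_ 89 63 _ _ _], head=1, tail=3, size=2
read(): buf=[_ _ 63 _ _ _], head=2, tail=3, size=1
read(): buf=[_ _ _ _ _ _], head=3, tail=3, size=0
write(54): buf=[_ _ _ 54 _ _], head=3, tail=4, size=1
write(9): buf=[_ _ _ 54 9 _], head=3, tail=5, size=2
read(): buf=[_ _ _ _ 9 _], head=4, tail=5, size=1
read(): buf=[_ _ _ _ _ _], head=5, tail=5, size=0
write(95): buf=[_ _ _ _ _ 95], head=5, tail=0, size=1

Answer: _ _ _ _ _ 95
5
0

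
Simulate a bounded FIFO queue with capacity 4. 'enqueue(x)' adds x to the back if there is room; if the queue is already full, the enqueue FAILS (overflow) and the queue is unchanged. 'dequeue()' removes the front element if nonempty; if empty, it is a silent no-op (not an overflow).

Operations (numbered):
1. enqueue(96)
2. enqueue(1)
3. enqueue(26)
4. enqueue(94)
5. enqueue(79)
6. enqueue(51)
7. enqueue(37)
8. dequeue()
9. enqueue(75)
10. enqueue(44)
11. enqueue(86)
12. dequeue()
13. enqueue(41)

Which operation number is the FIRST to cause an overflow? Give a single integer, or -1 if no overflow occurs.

1. enqueue(96): size=1
2. enqueue(1): size=2
3. enqueue(26): size=3
4. enqueue(94): size=4
5. enqueue(79): size=4=cap → OVERFLOW (fail)
6. enqueue(51): size=4=cap → OVERFLOW (fail)
7. enqueue(37): size=4=cap → OVERFLOW (fail)
8. dequeue(): size=3
9. enqueue(75): size=4
10. enqueue(44): size=4=cap → OVERFLOW (fail)
11. enqueue(86): size=4=cap → OVERFLOW (fail)
12. dequeue(): size=3
13. enqueue(41): size=4

Answer: 5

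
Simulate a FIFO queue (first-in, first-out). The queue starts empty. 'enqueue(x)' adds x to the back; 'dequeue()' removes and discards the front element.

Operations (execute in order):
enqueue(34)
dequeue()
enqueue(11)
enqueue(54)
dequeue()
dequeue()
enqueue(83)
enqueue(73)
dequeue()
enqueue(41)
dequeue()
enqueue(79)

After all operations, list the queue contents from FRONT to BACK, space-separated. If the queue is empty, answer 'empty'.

Answer: 41 79

Derivation:
enqueue(34): [34]
dequeue(): []
enqueue(11): [11]
enqueue(54): [11, 54]
dequeue(): [54]
dequeue(): []
enqueue(83): [83]
enqueue(73): [83, 73]
dequeue(): [73]
enqueue(41): [73, 41]
dequeue(): [41]
enqueue(79): [41, 79]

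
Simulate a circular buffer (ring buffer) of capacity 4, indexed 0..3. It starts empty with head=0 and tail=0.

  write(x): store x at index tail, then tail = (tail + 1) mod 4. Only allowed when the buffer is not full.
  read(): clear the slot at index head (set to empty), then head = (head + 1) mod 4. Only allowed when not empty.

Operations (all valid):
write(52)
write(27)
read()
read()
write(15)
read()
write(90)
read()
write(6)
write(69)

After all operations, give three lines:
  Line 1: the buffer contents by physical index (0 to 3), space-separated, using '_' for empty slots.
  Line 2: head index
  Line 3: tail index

write(52): buf=[52 _ _ _], head=0, tail=1, size=1
write(27): buf=[52 27 _ _], head=0, tail=2, size=2
read(): buf=[_ 27 _ _], head=1, tail=2, size=1
read(): buf=[_ _ _ _], head=2, tail=2, size=0
write(15): buf=[_ _ 15 _], head=2, tail=3, size=1
read(): buf=[_ _ _ _], head=3, tail=3, size=0
write(90): buf=[_ _ _ 90], head=3, tail=0, size=1
read(): buf=[_ _ _ _], head=0, tail=0, size=0
write(6): buf=[6 _ _ _], head=0, tail=1, size=1
write(69): buf=[6 69 _ _], head=0, tail=2, size=2

Answer: 6 69 _ _
0
2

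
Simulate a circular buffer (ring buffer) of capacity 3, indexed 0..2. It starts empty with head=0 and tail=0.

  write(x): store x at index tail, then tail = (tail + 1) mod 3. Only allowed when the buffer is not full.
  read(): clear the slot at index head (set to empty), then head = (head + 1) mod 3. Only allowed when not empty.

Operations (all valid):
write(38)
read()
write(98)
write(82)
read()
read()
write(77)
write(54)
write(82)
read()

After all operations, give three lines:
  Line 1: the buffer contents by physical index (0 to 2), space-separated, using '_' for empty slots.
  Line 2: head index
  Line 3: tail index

Answer: _ 54 82
1
0

Derivation:
write(38): buf=[38 _ _], head=0, tail=1, size=1
read(): buf=[_ _ _], head=1, tail=1, size=0
write(98): buf=[_ 98 _], head=1, tail=2, size=1
write(82): buf=[_ 98 82], head=1, tail=0, size=2
read(): buf=[_ _ 82], head=2, tail=0, size=1
read(): buf=[_ _ _], head=0, tail=0, size=0
write(77): buf=[77 _ _], head=0, tail=1, size=1
write(54): buf=[77 54 _], head=0, tail=2, size=2
write(82): buf=[77 54 82], head=0, tail=0, size=3
read(): buf=[_ 54 82], head=1, tail=0, size=2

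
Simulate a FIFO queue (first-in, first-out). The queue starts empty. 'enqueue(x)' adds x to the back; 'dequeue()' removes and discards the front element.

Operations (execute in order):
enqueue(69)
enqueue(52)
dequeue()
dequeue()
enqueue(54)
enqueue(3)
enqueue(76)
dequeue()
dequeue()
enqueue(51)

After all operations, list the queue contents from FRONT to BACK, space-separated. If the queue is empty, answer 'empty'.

Answer: 76 51

Derivation:
enqueue(69): [69]
enqueue(52): [69, 52]
dequeue(): [52]
dequeue(): []
enqueue(54): [54]
enqueue(3): [54, 3]
enqueue(76): [54, 3, 76]
dequeue(): [3, 76]
dequeue(): [76]
enqueue(51): [76, 51]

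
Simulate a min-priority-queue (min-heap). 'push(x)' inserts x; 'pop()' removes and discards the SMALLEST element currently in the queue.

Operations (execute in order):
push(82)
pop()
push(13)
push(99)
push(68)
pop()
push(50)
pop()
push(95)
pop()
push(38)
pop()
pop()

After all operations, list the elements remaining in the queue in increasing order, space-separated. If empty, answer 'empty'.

Answer: 99

Derivation:
push(82): heap contents = [82]
pop() → 82: heap contents = []
push(13): heap contents = [13]
push(99): heap contents = [13, 99]
push(68): heap contents = [13, 68, 99]
pop() → 13: heap contents = [68, 99]
push(50): heap contents = [50, 68, 99]
pop() → 50: heap contents = [68, 99]
push(95): heap contents = [68, 95, 99]
pop() → 68: heap contents = [95, 99]
push(38): heap contents = [38, 95, 99]
pop() → 38: heap contents = [95, 99]
pop() → 95: heap contents = [99]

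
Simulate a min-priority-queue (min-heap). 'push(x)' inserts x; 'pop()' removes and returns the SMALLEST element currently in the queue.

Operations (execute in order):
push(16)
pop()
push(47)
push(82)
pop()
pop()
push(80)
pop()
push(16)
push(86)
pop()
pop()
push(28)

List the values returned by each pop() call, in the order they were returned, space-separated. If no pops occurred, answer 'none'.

push(16): heap contents = [16]
pop() → 16: heap contents = []
push(47): heap contents = [47]
push(82): heap contents = [47, 82]
pop() → 47: heap contents = [82]
pop() → 82: heap contents = []
push(80): heap contents = [80]
pop() → 80: heap contents = []
push(16): heap contents = [16]
push(86): heap contents = [16, 86]
pop() → 16: heap contents = [86]
pop() → 86: heap contents = []
push(28): heap contents = [28]

Answer: 16 47 82 80 16 86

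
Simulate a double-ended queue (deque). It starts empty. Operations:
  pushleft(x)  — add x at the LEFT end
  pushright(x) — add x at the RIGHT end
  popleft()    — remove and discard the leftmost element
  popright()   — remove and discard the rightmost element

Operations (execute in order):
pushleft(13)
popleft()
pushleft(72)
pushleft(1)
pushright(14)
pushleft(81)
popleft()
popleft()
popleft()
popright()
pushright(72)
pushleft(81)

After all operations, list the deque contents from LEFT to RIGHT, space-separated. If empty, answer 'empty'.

pushleft(13): [13]
popleft(): []
pushleft(72): [72]
pushleft(1): [1, 72]
pushright(14): [1, 72, 14]
pushleft(81): [81, 1, 72, 14]
popleft(): [1, 72, 14]
popleft(): [72, 14]
popleft(): [14]
popright(): []
pushright(72): [72]
pushleft(81): [81, 72]

Answer: 81 72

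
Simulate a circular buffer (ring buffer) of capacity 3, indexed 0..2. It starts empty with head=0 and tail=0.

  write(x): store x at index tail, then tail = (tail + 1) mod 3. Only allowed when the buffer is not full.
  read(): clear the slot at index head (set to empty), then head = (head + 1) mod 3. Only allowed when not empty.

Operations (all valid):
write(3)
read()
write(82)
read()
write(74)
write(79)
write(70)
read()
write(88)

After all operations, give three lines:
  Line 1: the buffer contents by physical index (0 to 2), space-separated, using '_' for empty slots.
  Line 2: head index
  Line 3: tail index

Answer: 79 70 88
0
0

Derivation:
write(3): buf=[3 _ _], head=0, tail=1, size=1
read(): buf=[_ _ _], head=1, tail=1, size=0
write(82): buf=[_ 82 _], head=1, tail=2, size=1
read(): buf=[_ _ _], head=2, tail=2, size=0
write(74): buf=[_ _ 74], head=2, tail=0, size=1
write(79): buf=[79 _ 74], head=2, tail=1, size=2
write(70): buf=[79 70 74], head=2, tail=2, size=3
read(): buf=[79 70 _], head=0, tail=2, size=2
write(88): buf=[79 70 88], head=0, tail=0, size=3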